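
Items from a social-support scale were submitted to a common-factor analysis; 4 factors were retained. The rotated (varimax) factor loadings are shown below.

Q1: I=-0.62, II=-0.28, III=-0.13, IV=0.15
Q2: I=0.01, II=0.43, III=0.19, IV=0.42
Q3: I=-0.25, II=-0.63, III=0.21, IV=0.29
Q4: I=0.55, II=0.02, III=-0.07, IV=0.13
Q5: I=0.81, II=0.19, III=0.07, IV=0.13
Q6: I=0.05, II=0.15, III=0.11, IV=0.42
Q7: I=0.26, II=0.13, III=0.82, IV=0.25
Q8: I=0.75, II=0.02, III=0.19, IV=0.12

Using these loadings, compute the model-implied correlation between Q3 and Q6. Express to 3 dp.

r̂ = Σ λ_i·λ_j across factors = (-0.25)(0.05) + (-0.63)(0.15) + (0.21)(0.11) + (0.29)(0.42)
  = -0.0125 -0.0945 +0.0231 +0.1218 = 0.0379

0.038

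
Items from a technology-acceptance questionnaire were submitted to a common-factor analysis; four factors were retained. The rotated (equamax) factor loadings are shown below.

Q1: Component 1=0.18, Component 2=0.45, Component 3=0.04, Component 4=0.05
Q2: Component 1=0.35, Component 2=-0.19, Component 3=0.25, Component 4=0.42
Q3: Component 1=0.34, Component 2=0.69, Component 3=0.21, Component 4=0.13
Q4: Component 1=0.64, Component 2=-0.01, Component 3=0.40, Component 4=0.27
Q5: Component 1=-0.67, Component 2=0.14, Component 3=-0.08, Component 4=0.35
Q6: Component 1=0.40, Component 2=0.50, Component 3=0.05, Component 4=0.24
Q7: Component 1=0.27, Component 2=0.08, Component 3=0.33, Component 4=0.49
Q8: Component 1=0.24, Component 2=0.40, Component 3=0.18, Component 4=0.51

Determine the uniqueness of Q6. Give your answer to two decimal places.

0.53

h² = 0.40² + 0.50² + 0.05² + 0.24² = 0.1600 + 0.2500 + 0.0025 + 0.0576 = 0.4701
Uniqueness u² = 1 − h² = 1 − 0.4701 = 0.5299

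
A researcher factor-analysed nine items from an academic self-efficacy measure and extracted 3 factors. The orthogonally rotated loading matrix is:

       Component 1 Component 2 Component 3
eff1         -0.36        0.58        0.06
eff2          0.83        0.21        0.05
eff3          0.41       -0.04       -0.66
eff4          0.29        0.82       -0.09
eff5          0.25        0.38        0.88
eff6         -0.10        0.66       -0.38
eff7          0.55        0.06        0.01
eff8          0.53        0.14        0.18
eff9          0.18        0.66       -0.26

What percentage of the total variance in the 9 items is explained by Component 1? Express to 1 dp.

SS loadings for Component 1 = (-0.36)² + 0.83² + 0.41² + 0.29² + 0.25² + (-0.10)² + 0.55² + 0.53² + 0.18² = 1.7590
With 9 standardized items, total variance = 9. Proportion = 1.7590/9 = 0.1954 → 19.54%.

19.5%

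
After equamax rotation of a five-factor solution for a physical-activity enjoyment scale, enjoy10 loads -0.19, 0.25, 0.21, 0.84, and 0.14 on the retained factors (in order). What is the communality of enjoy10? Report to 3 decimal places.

h² = (-0.19)² + 0.25² + 0.21² + 0.84² + 0.14² = 0.0361 + 0.0625 + 0.0441 + 0.7056 + 0.0196 = 0.8679

0.868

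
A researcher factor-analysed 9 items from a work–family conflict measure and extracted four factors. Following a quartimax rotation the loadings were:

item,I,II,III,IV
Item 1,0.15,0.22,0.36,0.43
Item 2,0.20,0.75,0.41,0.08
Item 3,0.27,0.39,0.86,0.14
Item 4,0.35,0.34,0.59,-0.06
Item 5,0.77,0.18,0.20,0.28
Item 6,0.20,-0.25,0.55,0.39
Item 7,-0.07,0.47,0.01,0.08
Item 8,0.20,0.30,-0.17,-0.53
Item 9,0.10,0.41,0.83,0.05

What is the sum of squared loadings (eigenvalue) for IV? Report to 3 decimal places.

SS loadings for IV = 0.43² + 0.08² + 0.14² + (-0.06)² + 0.28² + 0.39² + 0.08² + (-0.53)² + 0.05² = 0.1849 + 0.0064 + 0.0196 + 0.0036 + 0.0784 + 0.1521 + 0.0064 + 0.2809 + 0.0025 = 0.7348

0.735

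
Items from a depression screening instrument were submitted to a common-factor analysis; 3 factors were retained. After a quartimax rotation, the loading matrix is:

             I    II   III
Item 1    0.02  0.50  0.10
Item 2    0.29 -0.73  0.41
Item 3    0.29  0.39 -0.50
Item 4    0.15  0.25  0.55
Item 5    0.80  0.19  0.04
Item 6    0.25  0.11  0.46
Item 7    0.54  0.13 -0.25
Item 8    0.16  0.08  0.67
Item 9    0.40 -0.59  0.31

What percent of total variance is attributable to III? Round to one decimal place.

17.2%

SS loadings for III = 0.10² + 0.41² + (-0.50)² + 0.55² + 0.04² + 0.46² + (-0.25)² + 0.67² + 0.31² = 1.5513
With 9 standardized items, total variance = 9. Proportion = 1.5513/9 = 0.1724 → 17.24%.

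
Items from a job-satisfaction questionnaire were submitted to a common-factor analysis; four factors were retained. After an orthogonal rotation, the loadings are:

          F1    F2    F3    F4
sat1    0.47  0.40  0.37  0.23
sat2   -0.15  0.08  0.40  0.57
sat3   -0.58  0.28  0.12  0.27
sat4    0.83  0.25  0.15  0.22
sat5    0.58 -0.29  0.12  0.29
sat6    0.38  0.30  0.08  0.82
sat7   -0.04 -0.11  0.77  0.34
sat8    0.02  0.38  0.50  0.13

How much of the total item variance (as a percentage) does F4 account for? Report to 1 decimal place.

SS loadings for F4 = 0.23² + 0.57² + 0.27² + 0.22² + 0.29² + 0.82² + 0.34² + 0.13² = 1.3881
With 8 standardized items, total variance = 8. Proportion = 1.3881/8 = 0.1735 → 17.35%.

17.4%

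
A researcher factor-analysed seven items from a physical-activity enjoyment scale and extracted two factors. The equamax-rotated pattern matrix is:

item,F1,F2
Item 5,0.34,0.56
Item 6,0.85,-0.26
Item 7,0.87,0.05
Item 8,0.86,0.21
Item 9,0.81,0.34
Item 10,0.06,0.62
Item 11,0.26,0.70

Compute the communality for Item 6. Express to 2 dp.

0.79

h² = 0.85² + (-0.26)² = 0.7225 + 0.0676 = 0.7901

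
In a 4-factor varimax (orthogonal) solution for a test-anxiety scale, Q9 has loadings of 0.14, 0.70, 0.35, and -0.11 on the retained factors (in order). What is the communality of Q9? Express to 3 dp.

0.644

h² = 0.14² + 0.70² + 0.35² + (-0.11)² = 0.0196 + 0.4900 + 0.1225 + 0.0121 = 0.6442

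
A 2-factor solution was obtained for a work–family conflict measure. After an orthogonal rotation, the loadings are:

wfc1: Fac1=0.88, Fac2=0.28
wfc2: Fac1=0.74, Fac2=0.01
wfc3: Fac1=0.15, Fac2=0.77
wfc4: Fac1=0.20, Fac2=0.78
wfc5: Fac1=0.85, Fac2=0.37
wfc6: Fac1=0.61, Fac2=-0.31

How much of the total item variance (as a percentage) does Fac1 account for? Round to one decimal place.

SS loadings for Fac1 = 0.88² + 0.74² + 0.15² + 0.20² + 0.85² + 0.61² = 2.4791
With 6 standardized items, total variance = 6. Proportion = 2.4791/6 = 0.4132 → 41.32%.

41.3%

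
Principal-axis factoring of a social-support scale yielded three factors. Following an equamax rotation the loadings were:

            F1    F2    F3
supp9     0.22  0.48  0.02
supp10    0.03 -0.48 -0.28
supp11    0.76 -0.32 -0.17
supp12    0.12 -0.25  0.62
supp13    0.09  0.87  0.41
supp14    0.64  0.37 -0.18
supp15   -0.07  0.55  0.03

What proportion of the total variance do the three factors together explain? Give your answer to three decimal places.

0.511

Communalities: 0.2792, 0.3097, 0.7089, 0.4613, 0.9331, 0.5789, 0.3083; Σh² = 3.5794.
Total variance with 7 standardized items is 7, so the solution explains 3.5794/7 = 0.5113.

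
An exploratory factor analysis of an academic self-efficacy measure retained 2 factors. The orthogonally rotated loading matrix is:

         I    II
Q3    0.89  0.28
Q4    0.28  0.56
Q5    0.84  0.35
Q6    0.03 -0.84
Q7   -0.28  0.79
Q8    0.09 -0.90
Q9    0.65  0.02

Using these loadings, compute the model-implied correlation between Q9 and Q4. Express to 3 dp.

r̂ = Σ λ_i·λ_j across factors = (0.65)(0.28) + (0.02)(0.56)
  = +0.1820 +0.0112 = 0.1932

0.193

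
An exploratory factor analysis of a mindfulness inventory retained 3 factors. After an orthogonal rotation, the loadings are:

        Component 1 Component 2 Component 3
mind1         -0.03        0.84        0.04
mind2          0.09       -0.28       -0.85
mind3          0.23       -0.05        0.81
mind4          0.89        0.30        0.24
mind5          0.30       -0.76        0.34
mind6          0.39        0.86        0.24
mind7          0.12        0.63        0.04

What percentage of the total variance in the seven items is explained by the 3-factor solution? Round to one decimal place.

Communalities: 0.7081, 0.8090, 0.7115, 0.9397, 0.7832, 0.9493, 0.4129; Σh² = 5.3137.
Total variance with 7 standardized items is 7, so the solution explains 5.3137/7 = 0.7591 = 75.91%.

75.9%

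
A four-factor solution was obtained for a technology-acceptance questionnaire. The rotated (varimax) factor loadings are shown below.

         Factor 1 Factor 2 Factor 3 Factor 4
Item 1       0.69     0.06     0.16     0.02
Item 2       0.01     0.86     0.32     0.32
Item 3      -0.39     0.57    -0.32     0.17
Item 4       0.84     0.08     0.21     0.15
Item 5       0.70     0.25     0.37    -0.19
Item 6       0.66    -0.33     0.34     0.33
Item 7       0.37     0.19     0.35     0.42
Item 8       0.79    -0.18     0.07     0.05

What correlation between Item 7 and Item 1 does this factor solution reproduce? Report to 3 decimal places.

0.331

r̂ = Σ λ_i·λ_j across factors = (0.37)(0.69) + (0.19)(0.06) + (0.35)(0.16) + (0.42)(0.02)
  = +0.2553 +0.0114 +0.0560 +0.0084 = 0.3311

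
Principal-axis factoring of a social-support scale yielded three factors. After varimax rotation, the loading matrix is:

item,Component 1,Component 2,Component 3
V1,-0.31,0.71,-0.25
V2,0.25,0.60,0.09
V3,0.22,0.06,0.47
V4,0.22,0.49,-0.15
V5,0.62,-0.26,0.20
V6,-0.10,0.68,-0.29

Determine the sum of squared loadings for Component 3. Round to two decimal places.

0.44

SS loadings for Component 3 = (-0.25)² + 0.09² + 0.47² + (-0.15)² + 0.20² + (-0.29)² = 0.0625 + 0.0081 + 0.2209 + 0.0225 + 0.0400 + 0.0841 = 0.4381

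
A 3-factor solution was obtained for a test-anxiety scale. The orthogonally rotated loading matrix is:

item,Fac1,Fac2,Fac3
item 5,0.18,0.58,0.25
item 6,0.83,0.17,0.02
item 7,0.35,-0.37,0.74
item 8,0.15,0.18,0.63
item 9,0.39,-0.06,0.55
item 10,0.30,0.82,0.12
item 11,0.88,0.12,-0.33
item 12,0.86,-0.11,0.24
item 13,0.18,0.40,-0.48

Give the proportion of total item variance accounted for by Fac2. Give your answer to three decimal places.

0.155

SS loadings for Fac2 = 0.58² + 0.17² + (-0.37)² + 0.18² + (-0.06)² + 0.82² + 0.12² + (-0.11)² + 0.40² = 1.3971
Proportion of variance = 1.3971 / 9 = 0.1552.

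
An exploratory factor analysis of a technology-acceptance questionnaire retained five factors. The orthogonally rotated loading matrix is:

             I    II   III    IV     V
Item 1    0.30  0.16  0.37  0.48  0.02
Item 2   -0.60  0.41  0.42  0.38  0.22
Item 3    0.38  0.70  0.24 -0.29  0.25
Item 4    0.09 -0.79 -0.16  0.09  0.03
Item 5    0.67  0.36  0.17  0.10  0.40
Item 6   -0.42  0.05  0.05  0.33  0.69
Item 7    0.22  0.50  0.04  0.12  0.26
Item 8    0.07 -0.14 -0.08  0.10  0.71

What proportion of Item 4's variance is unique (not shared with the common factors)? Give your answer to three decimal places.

h² = 0.09² + (-0.79)² + (-0.16)² + 0.09² + 0.03² = 0.0081 + 0.6241 + 0.0256 + 0.0081 + 0.0009 = 0.6668
Uniqueness u² = 1 − h² = 1 − 0.6668 = 0.3332

0.333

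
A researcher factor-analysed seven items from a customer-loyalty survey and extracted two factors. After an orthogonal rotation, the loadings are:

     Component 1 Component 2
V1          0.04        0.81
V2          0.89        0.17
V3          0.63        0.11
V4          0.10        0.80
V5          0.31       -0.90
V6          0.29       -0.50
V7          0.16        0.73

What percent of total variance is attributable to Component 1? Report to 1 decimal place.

SS loadings for Component 1 = 0.04² + 0.89² + 0.63² + 0.10² + 0.31² + 0.29² + 0.16² = 1.4064
With 7 standardized items, total variance = 7. Proportion = 1.4064/7 = 0.2009 → 20.09%.

20.1%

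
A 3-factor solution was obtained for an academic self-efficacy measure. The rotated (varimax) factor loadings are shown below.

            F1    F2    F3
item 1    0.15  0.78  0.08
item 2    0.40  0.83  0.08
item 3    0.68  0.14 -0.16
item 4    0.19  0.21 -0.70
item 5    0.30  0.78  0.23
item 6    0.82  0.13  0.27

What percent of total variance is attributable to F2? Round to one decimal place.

SS loadings for F2 = 0.78² + 0.83² + 0.14² + 0.21² + 0.78² + 0.13² = 1.9863
With 6 standardized items, total variance = 6. Proportion = 1.9863/6 = 0.3311 → 33.10%.

33.1%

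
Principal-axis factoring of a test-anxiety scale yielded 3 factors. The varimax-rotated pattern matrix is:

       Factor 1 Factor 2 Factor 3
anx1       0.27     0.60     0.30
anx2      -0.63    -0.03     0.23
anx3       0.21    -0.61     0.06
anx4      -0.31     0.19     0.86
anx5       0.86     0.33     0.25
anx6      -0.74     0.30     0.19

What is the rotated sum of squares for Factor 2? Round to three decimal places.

0.968

SS loadings for Factor 2 = 0.60² + (-0.03)² + (-0.61)² + 0.19² + 0.33² + 0.30² = 0.3600 + 0.0009 + 0.3721 + 0.0361 + 0.1089 + 0.0900 = 0.9680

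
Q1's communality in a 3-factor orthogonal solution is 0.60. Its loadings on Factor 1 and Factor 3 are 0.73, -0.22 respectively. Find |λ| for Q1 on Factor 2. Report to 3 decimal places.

Under orthogonal rotation h² = Σλ², so λ_Factor 2² = h² − (0.5813) = 0.60 − 0.5813 = 0.0187.
|λ| = √0.0187 = 0.1367.

0.137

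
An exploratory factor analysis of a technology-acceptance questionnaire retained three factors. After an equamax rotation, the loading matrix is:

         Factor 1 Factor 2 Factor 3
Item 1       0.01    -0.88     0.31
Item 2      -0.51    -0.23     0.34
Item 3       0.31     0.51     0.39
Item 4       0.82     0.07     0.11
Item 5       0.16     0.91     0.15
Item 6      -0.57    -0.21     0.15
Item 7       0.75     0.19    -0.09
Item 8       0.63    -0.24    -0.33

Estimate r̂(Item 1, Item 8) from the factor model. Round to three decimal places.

r̂ = Σ λ_i·λ_j across factors = (0.01)(0.63) + (-0.88)(-0.24) + (0.31)(-0.33)
  = +0.0063 +0.2112 -0.1023 = 0.1152

0.115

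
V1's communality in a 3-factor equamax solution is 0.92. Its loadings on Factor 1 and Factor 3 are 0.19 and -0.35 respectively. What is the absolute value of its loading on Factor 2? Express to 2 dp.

Under orthogonal rotation h² = Σλ², so λ_Factor 2² = h² − (0.1586) = 0.92 − 0.1586 = 0.7614.
|λ| = √0.7614 = 0.8726.

0.87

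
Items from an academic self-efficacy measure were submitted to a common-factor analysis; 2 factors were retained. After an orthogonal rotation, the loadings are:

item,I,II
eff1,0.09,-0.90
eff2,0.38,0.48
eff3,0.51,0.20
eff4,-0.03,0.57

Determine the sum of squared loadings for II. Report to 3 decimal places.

1.405

SS loadings for II = (-0.90)² + 0.48² + 0.20² + 0.57² = 0.8100 + 0.2304 + 0.0400 + 0.3249 = 1.4053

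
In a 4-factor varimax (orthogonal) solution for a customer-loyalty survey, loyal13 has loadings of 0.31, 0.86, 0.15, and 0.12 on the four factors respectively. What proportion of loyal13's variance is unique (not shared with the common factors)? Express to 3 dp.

h² = 0.31² + 0.86² + 0.15² + 0.12² = 0.0961 + 0.7396 + 0.0225 + 0.0144 = 0.8726
Uniqueness u² = 1 − h² = 1 − 0.8726 = 0.1274

0.127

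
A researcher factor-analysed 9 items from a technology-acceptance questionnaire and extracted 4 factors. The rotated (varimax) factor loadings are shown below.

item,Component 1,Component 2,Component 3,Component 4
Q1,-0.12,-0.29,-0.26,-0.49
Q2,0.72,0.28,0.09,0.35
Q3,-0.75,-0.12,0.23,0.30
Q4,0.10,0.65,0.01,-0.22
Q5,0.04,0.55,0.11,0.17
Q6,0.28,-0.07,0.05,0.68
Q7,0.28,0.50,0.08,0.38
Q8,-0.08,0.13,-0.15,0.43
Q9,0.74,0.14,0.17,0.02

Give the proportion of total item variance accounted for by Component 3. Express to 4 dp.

0.0223

SS loadings for Component 3 = (-0.26)² + 0.09² + 0.23² + 0.01² + 0.11² + 0.05² + 0.08² + (-0.15)² + 0.17² = 0.2011
Proportion of variance = 0.2011 / 9 = 0.0223.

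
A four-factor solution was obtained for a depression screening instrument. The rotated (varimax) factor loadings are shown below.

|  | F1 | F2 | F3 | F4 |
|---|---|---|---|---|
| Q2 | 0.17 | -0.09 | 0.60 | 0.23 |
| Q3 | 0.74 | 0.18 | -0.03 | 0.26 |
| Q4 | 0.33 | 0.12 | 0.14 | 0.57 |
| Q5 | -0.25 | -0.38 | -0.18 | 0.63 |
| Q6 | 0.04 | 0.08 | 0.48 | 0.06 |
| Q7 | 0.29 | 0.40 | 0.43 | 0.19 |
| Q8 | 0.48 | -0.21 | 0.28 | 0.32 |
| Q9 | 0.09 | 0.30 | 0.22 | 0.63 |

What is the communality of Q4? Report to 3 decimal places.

0.468

h² = 0.33² + 0.12² + 0.14² + 0.57² = 0.1089 + 0.0144 + 0.0196 + 0.3249 = 0.4678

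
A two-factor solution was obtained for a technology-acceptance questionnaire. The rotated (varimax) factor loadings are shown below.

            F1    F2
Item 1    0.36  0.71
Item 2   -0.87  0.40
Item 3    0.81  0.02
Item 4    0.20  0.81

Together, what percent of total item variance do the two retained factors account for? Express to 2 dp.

Communalities: 0.6337, 0.9169, 0.6565, 0.6961; Σh² = 2.9032.
Total variance with 4 standardized items is 4, so the solution explains 2.9032/4 = 0.7258 = 72.58%.

72.58%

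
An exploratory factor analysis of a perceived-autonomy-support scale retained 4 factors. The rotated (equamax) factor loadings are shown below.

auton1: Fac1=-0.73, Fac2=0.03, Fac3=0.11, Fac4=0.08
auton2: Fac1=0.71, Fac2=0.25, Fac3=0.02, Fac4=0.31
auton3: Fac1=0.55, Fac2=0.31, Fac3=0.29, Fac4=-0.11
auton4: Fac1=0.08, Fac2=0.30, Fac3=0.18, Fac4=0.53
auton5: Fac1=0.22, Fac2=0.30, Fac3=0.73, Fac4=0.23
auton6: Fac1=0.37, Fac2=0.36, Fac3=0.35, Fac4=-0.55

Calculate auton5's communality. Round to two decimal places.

0.72

h² = 0.22² + 0.30² + 0.73² + 0.23² = 0.0484 + 0.0900 + 0.5329 + 0.0529 = 0.7242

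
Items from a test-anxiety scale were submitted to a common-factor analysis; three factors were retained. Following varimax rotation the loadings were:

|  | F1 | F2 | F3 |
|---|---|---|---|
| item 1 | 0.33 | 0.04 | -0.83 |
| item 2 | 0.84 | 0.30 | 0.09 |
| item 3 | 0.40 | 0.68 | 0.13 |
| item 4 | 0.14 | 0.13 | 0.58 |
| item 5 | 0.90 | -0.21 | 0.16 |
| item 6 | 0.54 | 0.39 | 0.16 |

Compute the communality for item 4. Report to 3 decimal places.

h² = 0.14² + 0.13² + 0.58² = 0.0196 + 0.0169 + 0.3364 = 0.3729

0.373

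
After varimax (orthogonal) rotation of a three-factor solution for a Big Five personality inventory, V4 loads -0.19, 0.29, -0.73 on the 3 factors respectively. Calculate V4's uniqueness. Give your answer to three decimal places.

h² = (-0.19)² + 0.29² + (-0.73)² = 0.0361 + 0.0841 + 0.5329 = 0.6531
Uniqueness u² = 1 − h² = 1 − 0.6531 = 0.3469

0.347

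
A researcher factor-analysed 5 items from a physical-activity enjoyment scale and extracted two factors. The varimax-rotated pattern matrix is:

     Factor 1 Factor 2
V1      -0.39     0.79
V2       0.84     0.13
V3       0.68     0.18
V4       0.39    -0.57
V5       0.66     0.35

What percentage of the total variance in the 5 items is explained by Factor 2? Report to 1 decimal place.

22.4%

SS loadings for Factor 2 = 0.79² + 0.13² + 0.18² + (-0.57)² + 0.35² = 1.1208
With 5 standardized items, total variance = 5. Proportion = 1.1208/5 = 0.2242 → 22.42%.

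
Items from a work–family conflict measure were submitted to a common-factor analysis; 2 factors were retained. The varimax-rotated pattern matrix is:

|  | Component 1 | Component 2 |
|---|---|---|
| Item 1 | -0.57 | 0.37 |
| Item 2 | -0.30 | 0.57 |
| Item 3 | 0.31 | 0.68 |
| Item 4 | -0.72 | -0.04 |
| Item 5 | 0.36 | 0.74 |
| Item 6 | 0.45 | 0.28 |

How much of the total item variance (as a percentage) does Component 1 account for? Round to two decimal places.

22.69%

SS loadings for Component 1 = (-0.57)² + (-0.30)² + 0.31² + (-0.72)² + 0.36² + 0.45² = 1.3615
With 6 standardized items, total variance = 6. Proportion = 1.3615/6 = 0.2269 → 22.69%.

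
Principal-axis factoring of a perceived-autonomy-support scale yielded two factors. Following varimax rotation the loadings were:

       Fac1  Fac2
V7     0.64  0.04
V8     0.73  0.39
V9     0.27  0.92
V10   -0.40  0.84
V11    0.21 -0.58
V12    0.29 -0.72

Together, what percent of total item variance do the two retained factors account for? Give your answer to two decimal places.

64.40%

SS loadings by factor: 1.3036, 2.5605; total = 3.8641.
Total variance with 6 standardized items is 6, so the solution explains 3.8641/6 = 0.6440 = 64.40%.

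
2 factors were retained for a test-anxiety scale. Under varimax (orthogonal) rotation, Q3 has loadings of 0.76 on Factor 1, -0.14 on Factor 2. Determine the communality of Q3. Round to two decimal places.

h² = 0.76² + (-0.14)² = 0.5776 + 0.0196 = 0.5972

0.60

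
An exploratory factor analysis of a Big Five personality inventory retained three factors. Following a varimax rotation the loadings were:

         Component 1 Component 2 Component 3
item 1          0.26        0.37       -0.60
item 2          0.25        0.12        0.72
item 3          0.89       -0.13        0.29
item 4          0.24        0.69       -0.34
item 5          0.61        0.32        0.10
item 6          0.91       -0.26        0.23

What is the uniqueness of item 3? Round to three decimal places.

0.107

h² = 0.89² + (-0.13)² + 0.29² = 0.7921 + 0.0169 + 0.0841 = 0.8931
Uniqueness u² = 1 − h² = 1 − 0.8931 = 0.1069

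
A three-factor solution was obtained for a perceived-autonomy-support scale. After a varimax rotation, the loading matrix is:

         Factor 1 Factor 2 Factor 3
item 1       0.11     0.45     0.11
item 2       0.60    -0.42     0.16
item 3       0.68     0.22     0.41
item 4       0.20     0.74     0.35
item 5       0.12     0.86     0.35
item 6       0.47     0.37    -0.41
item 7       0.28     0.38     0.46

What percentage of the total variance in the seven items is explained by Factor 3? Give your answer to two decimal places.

11.86%

SS loadings for Factor 3 = 0.11² + 0.16² + 0.41² + 0.35² + 0.35² + (-0.41)² + 0.46² = 0.8305
With 7 standardized items, total variance = 7. Proportion = 0.8305/7 = 0.1186 → 11.86%.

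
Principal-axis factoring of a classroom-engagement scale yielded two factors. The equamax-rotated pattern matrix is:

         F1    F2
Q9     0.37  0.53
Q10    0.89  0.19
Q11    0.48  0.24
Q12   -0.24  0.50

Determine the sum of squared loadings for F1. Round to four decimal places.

1.2170

SS loadings for F1 = 0.37² + 0.89² + 0.48² + (-0.24)² = 0.1369 + 0.7921 + 0.2304 + 0.0576 = 1.2170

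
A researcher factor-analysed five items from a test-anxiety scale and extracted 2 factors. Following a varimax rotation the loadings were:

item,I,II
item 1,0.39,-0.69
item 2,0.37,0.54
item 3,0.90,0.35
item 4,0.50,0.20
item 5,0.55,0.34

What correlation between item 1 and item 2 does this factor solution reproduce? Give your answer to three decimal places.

-0.228

r̂ = Σ λ_i·λ_j across factors = (0.39)(0.37) + (-0.69)(0.54)
  = +0.1443 -0.3726 = -0.2283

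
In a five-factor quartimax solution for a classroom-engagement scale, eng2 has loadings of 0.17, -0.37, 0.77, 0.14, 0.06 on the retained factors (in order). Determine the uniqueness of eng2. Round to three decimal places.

0.218

h² = 0.17² + (-0.37)² + 0.77² + 0.14² + 0.06² = 0.0289 + 0.1369 + 0.5929 + 0.0196 + 0.0036 = 0.7819
Uniqueness u² = 1 − h² = 1 − 0.7819 = 0.2181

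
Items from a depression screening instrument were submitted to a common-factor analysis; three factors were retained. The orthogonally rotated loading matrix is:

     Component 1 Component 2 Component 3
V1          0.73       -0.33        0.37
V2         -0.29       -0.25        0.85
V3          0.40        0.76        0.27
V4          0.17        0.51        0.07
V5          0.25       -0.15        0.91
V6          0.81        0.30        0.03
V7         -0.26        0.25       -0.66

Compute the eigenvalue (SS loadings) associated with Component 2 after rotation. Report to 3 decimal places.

SS loadings for Component 2 = (-0.33)² + (-0.25)² + 0.76² + 0.51² + (-0.15)² + 0.30² + 0.25² = 0.1089 + 0.0625 + 0.5776 + 0.2601 + 0.0225 + 0.0900 + 0.0625 = 1.1841

1.184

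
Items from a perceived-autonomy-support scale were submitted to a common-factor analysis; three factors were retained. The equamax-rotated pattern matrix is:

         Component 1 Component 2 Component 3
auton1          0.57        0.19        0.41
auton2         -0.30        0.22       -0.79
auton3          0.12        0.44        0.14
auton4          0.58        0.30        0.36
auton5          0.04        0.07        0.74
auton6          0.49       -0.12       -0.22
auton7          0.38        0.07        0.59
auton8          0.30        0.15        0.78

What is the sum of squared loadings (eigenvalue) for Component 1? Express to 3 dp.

SS loadings for Component 1 = 0.57² + (-0.30)² + 0.12² + 0.58² + 0.04² + 0.49² + 0.38² + 0.30² = 0.3249 + 0.0900 + 0.0144 + 0.3364 + 0.0016 + 0.2401 + 0.1444 + 0.0900 = 1.2418

1.242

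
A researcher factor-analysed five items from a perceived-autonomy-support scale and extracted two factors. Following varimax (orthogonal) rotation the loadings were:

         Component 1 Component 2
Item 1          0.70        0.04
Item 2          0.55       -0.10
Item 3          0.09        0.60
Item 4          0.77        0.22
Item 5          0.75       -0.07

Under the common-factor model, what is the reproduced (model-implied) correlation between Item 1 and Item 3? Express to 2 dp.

r̂ = Σ λ_i·λ_j across factors = (0.70)(0.09) + (0.04)(0.60)
  = +0.0630 +0.0240 = 0.0870

0.09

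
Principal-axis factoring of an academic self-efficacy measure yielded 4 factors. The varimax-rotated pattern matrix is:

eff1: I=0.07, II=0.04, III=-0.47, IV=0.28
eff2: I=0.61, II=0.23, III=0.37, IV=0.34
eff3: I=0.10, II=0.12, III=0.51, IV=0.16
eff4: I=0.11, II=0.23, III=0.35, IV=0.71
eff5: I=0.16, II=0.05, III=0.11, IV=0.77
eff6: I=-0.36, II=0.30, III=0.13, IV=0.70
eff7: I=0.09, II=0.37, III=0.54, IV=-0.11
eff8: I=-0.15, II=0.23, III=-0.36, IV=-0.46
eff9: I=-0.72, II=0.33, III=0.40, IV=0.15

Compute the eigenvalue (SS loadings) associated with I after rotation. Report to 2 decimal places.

1.10

SS loadings for I = 0.07² + 0.61² + 0.10² + 0.11² + 0.16² + (-0.36)² + 0.09² + (-0.15)² + (-0.72)² = 0.0049 + 0.3721 + 0.0100 + 0.0121 + 0.0256 + 0.1296 + 0.0081 + 0.0225 + 0.5184 = 1.1033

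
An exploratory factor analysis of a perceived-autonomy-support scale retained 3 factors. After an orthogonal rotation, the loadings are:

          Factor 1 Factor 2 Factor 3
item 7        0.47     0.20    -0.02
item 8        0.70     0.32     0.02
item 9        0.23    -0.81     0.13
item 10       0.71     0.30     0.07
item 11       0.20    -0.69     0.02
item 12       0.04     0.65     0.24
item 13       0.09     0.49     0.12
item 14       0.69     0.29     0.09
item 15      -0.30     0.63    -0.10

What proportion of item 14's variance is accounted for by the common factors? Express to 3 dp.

h² = 0.69² + 0.29² + 0.09² = 0.4761 + 0.0841 + 0.0081 = 0.5683

0.568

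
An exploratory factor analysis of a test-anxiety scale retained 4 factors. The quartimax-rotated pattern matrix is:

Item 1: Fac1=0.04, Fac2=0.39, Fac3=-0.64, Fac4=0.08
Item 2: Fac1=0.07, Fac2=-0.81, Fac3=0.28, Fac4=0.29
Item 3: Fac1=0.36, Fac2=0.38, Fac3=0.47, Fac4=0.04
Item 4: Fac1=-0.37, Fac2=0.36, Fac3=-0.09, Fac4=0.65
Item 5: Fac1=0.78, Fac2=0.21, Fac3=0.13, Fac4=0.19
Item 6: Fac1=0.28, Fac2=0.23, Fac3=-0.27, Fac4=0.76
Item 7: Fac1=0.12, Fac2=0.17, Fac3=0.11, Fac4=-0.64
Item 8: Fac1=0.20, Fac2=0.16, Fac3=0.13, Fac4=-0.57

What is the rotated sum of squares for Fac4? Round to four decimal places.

SS loadings for Fac4 = 0.08² + 0.29² + 0.04² + 0.65² + 0.19² + 0.76² + (-0.64)² + (-0.57)² = 0.0064 + 0.0841 + 0.0016 + 0.4225 + 0.0361 + 0.5776 + 0.4096 + 0.3249 = 1.8628

1.8628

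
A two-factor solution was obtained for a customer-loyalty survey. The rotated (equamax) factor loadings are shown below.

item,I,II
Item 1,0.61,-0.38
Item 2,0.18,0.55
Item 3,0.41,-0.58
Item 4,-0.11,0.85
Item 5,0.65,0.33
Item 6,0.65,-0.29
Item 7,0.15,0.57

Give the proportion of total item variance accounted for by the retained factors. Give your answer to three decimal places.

0.497

SS loadings by factor: 1.4522, 2.0237; total = 3.4759.
Total variance with 7 standardized items is 7, so the solution explains 3.4759/7 = 0.4966.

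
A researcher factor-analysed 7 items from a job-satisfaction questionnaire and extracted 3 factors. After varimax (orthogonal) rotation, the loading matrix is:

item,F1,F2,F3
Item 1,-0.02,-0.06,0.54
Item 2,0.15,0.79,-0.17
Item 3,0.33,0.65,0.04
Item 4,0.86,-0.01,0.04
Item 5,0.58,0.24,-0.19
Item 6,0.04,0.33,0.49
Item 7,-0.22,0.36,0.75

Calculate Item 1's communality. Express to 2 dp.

0.30

h² = (-0.02)² + (-0.06)² + 0.54² = 0.0004 + 0.0036 + 0.2916 = 0.2956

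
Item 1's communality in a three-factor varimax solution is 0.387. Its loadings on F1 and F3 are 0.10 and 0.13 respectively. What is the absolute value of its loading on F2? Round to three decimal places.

0.600

Under orthogonal rotation h² = Σλ², so λ_F2² = h² − (0.0269) = 0.387 − 0.0269 = 0.3601.
|λ| = √0.3601 = 0.6001.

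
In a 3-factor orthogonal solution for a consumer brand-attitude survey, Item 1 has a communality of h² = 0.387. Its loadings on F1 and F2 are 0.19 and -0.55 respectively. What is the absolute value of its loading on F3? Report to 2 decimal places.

Under orthogonal rotation h² = Σλ², so λ_F3² = h² − (0.3386) = 0.387 − 0.3386 = 0.0484.
|λ| = √0.0484 = 0.2200.

0.22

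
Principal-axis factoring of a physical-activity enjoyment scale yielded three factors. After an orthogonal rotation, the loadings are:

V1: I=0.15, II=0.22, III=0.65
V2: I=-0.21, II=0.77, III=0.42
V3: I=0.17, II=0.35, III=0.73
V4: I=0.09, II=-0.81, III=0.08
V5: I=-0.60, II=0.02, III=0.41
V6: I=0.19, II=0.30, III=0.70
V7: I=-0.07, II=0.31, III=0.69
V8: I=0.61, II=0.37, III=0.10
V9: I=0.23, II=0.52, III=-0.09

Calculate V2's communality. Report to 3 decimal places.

0.813

h² = (-0.21)² + 0.77² + 0.42² = 0.0441 + 0.5929 + 0.1764 = 0.8134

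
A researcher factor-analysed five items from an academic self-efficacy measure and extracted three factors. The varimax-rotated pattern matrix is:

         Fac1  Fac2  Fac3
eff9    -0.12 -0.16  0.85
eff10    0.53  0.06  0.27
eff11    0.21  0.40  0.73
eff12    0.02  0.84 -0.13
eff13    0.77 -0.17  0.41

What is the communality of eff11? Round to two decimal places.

0.74

h² = 0.21² + 0.40² + 0.73² = 0.0441 + 0.1600 + 0.5329 = 0.7370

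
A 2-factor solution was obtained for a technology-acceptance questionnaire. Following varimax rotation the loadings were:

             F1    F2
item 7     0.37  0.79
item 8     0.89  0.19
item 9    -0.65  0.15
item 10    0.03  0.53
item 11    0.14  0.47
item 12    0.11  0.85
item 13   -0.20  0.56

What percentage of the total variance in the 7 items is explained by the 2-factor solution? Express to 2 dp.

SS loadings by factor: 1.4241, 2.2206; total = 3.6447.
Total variance with 7 standardized items is 7, so the solution explains 3.6447/7 = 0.5207 = 52.07%.

52.07%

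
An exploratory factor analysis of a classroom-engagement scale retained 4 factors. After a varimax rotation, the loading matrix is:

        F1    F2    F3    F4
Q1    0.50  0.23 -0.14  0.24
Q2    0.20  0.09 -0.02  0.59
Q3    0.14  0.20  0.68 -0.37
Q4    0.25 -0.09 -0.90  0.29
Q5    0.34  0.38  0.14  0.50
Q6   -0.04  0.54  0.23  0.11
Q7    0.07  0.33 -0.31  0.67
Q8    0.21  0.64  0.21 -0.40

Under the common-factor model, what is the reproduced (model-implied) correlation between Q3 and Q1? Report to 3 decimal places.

r̂ = Σ λ_i·λ_j across factors = (0.14)(0.50) + (0.20)(0.23) + (0.68)(-0.14) + (-0.37)(0.24)
  = +0.0700 +0.0460 -0.0952 -0.0888 = -0.0680

-0.068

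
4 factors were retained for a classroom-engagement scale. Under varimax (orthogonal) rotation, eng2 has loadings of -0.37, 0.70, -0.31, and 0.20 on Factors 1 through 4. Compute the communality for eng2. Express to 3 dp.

h² = (-0.37)² + 0.70² + (-0.31)² + 0.20² = 0.1369 + 0.4900 + 0.0961 + 0.0400 = 0.7630

0.763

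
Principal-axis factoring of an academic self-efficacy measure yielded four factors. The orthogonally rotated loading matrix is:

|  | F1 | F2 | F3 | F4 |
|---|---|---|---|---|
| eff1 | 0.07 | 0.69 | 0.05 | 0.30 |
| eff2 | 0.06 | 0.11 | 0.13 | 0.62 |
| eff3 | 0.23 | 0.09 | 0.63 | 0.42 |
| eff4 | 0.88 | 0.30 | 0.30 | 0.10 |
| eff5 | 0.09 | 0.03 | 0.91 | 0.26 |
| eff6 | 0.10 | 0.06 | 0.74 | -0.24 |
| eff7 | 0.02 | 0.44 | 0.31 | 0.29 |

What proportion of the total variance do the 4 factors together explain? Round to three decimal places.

SS loadings by factor: 0.8543, 0.7844, 1.9781, 0.8701; total = 4.4869.
Total variance with 7 standardized items is 7, so the solution explains 4.4869/7 = 0.6410.

0.641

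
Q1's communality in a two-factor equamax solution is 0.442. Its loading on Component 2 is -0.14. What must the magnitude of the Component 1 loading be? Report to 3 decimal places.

Under orthogonal rotation h² = Σλ², so λ_Component 1² = h² − (0.0196) = 0.442 − 0.0196 = 0.4224.
|λ| = √0.4224 = 0.6499.

0.650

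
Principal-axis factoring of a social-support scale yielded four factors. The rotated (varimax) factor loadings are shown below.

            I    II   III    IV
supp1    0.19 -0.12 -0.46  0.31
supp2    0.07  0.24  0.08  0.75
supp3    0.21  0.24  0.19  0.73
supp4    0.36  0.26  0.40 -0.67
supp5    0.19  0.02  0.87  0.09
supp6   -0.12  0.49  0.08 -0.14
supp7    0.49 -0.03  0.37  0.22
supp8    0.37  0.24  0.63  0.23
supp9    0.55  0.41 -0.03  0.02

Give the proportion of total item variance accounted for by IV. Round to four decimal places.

0.1966

SS loadings for IV = 0.31² + 0.75² + 0.73² + (-0.67)² + 0.09² + (-0.14)² + 0.22² + 0.23² + 0.02² = 1.7698
Proportion of variance = 1.7698 / 9 = 0.1966.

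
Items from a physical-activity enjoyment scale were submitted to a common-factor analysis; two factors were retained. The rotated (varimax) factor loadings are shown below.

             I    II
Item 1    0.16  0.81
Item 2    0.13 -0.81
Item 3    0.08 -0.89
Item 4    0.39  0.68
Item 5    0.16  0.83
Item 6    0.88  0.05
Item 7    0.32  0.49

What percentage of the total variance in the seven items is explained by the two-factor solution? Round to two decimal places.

SS loadings by factor: 1.1034, 3.4982; total = 4.6016.
Total variance with 7 standardized items is 7, so the solution explains 4.6016/7 = 0.6574 = 65.74%.

65.74%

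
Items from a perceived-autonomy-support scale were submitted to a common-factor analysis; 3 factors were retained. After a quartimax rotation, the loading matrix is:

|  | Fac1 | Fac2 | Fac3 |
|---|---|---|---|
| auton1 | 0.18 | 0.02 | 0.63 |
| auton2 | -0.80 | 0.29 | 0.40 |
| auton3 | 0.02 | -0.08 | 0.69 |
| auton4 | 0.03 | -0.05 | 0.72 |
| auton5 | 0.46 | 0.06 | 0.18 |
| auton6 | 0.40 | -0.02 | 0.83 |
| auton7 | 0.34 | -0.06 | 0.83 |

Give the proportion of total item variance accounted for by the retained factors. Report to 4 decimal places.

0.6034

SS loadings by factor: 1.1609, 0.1010, 2.9616; total = 4.2235.
Total variance with 7 standardized items is 7, so the solution explains 4.2235/7 = 0.6034.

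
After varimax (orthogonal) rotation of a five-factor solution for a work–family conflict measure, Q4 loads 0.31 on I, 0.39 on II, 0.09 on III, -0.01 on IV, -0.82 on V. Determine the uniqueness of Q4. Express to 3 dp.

h² = 0.31² + 0.39² + 0.09² + (-0.01)² + (-0.82)² = 0.0961 + 0.1521 + 0.0081 + 0.0001 + 0.6724 = 0.9288
Uniqueness u² = 1 − h² = 1 − 0.9288 = 0.0712

0.071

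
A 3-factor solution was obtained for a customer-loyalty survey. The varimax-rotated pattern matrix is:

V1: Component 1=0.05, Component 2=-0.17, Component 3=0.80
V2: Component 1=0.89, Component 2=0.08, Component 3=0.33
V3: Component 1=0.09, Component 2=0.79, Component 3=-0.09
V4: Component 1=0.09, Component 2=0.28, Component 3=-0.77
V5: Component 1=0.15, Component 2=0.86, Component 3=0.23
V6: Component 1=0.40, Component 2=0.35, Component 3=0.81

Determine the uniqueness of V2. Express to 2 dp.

0.09

h² = 0.89² + 0.08² + 0.33² = 0.7921 + 0.0064 + 0.1089 = 0.9074
Uniqueness u² = 1 − h² = 1 − 0.9074 = 0.0926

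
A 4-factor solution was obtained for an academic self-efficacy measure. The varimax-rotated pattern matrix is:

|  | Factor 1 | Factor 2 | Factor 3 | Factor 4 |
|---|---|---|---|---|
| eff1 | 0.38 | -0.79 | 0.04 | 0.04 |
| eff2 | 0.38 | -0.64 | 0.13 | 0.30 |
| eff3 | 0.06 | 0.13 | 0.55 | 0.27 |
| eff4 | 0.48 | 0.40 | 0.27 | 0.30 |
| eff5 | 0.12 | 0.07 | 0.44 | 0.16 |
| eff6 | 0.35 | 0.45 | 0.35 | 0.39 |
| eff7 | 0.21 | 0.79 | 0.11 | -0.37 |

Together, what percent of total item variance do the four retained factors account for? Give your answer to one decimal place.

SS loadings by factor: 0.7038, 2.0421, 0.7221, 0.5691; total = 4.0371.
Total variance with 7 standardized items is 7, so the solution explains 4.0371/7 = 0.5767 = 57.67%.

57.7%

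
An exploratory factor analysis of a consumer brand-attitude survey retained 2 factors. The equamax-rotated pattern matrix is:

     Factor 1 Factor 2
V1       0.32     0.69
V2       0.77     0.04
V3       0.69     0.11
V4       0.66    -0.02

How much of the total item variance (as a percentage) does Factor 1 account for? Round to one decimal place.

SS loadings for Factor 1 = 0.32² + 0.77² + 0.69² + 0.66² = 1.6070
With 4 standardized items, total variance = 4. Proportion = 1.6070/4 = 0.4017 → 40.17%.

40.2%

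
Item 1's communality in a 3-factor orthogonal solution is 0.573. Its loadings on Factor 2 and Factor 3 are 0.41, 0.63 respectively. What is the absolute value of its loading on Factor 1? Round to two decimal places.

Under orthogonal rotation h² = Σλ², so λ_Factor 1² = h² − (0.5650) = 0.573 − 0.5650 = 0.0080.
|λ| = √0.0080 = 0.0894.

0.09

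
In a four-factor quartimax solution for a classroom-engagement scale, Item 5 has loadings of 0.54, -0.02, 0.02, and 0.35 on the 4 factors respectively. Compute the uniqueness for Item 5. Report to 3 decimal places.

0.585

h² = 0.54² + (-0.02)² + 0.02² + 0.35² = 0.2916 + 0.0004 + 0.0004 + 0.1225 = 0.4149
Uniqueness u² = 1 − h² = 1 − 0.4149 = 0.5851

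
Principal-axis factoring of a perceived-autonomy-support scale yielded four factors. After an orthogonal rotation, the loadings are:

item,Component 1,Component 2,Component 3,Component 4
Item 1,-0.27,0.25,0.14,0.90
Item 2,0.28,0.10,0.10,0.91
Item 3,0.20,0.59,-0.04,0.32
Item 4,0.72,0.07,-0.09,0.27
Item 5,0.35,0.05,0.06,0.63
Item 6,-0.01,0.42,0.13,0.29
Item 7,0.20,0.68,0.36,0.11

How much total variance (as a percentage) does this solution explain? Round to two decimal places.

63.36%

SS loadings by factor: 0.8723, 1.0668, 0.1894, 2.3065; total = 4.4350.
Total variance with 7 standardized items is 7, so the solution explains 4.4350/7 = 0.6336 = 63.36%.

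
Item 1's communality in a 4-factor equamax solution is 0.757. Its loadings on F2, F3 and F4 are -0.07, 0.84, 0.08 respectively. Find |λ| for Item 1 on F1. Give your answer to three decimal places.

Under orthogonal rotation h² = Σλ², so λ_F1² = h² − (0.7169) = 0.757 − 0.7169 = 0.0401.
|λ| = √0.0401 = 0.2002.

0.200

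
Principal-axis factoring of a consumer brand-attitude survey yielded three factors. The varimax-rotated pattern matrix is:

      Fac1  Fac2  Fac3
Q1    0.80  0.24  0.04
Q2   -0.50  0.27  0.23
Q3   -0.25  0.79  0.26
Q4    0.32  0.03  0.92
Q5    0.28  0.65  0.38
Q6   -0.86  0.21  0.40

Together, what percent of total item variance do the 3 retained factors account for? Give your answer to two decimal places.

72.80%

SS loadings by factor: 1.8729, 1.2221, 1.2729; total = 4.3679.
Total variance with 6 standardized items is 6, so the solution explains 4.3679/6 = 0.7280 = 72.80%.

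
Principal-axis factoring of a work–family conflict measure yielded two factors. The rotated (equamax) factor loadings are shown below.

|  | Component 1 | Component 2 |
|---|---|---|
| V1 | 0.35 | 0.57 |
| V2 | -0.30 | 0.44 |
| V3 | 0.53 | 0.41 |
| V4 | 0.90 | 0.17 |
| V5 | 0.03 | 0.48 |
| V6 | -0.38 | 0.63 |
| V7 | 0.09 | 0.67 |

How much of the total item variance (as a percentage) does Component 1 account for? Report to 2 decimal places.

SS loadings for Component 1 = 0.35² + (-0.30)² + 0.53² + 0.90² + 0.03² + (-0.38)² + 0.09² = 1.4568
With 7 standardized items, total variance = 7. Proportion = 1.4568/7 = 0.2081 → 20.81%.

20.81%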